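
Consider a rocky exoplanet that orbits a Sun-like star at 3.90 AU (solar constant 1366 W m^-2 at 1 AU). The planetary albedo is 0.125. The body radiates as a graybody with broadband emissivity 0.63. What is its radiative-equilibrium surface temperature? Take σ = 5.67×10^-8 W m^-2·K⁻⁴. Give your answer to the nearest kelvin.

Flux at the orbit: S = 1366/(3.90)² = 89.81 W m^-2.
The planet absorbs (1−α)S over its disc πR² and re-emits over 4πR², so the mean absorbed flux is (1−0.125)·89.81/4 = 19.65 W m^-2.
Equating to εσT⁴ with ε = 0.63: T = (19.65/0.63σ)^(1/4) = 153.1 K.

153 K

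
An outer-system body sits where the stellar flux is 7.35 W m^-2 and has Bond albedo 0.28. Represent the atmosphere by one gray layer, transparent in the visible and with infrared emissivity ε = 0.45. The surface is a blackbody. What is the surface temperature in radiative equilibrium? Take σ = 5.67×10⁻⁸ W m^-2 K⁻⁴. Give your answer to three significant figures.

74.1 K

The planet radiates to space at T_e = [S(1−α)/(4σ)]^(1/4) = 69.50 K.
The surface balance (absorbed SW + ε·downward IR = σT_s⁴) with T_a⁴ = T_s⁴/2 reduces to T_s = T_e·[2/(2−ε)]^¼ = 74.07 K.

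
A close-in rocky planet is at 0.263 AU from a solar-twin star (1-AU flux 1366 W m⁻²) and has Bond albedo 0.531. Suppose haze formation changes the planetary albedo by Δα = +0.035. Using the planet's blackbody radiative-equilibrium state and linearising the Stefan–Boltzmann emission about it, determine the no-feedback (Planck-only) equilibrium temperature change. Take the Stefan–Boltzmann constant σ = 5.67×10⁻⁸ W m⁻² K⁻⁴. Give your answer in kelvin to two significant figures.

Flux at the orbit: S = 1366/(0.263)² = 19750 W m⁻².
Unperturbed T_e = [19750·(1−0.531)/(4σ)]^¼ = 449.5 K.
The change in absorbed flux is Δ[S(1−α)/4] = −SΔα/4 = -172.8 W m⁻².
Linearising σT⁴ gives d(σT⁴)/dT = 4σT_e³ = 20.60 W m⁻² per K.
ΔT₀ = ΔF/λ_P = -172.8/20.60 = -8.39 K.

-8.4 kelvin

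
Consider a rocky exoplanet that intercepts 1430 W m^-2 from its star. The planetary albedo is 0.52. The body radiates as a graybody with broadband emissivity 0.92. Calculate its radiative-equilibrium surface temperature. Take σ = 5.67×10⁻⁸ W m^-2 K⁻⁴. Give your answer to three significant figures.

Absorbed flux (global mean): S(1−α)/4 = 1430·0.48/4 = 171.6 W m^-2.
Equating to εσT⁴ with ε = 0.92: T = (171.6/0.92σ)^(1/4) = 239.5 K.

239 K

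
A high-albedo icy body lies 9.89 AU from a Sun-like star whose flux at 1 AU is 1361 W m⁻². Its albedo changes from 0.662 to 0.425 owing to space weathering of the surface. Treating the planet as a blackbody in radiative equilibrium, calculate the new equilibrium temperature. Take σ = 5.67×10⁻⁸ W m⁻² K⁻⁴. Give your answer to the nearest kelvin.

77 kelvin

Irradiance scales as 1/d², so S = 1361 W m⁻² × (1/9.89)² = 13.91 W m⁻².
New equilibrium: T₂ = [(1−0.425)·13.91/(4σ)]^(1/4) = 77.07 K.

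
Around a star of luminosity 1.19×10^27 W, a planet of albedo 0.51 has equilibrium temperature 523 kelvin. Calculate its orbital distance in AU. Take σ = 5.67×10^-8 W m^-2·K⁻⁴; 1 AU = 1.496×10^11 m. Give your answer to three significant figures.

0.350 AU

The flux needed for this T is 4σT⁴/(1−0.51) = 34630 W m^-2.
From L = 4πd²S, d = √(1.19×10^27/(4π·34630)) = 5.229×10^10 m = 0.3496 AU.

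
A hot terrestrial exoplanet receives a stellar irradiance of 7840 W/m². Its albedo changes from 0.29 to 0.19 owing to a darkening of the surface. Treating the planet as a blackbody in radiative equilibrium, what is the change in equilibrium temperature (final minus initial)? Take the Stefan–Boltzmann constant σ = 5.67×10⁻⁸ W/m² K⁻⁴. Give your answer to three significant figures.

With α = 0.29, T₁ = 395.8 K.
With α = 0.19, T₂ = 409.1 K.
ΔT = T₂ − T₁ = 13.26 K.

13.3 kelvin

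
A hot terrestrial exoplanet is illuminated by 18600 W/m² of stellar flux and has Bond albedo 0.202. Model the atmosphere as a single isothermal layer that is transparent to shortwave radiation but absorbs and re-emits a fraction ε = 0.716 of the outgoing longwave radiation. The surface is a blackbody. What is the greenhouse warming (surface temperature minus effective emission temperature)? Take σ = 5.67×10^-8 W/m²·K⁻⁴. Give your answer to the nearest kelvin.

59 K

The planet radiates to space at T_e = [S(1−α)/(4σ)]^(1/4) = 505.8 K.
Surface balance with a leaky layer gives σT_s⁴ = σT_e⁴·2/(2−ε), so T_s = T_e·[2/(2−0.716)]^(1/4) = 565.0 K.
Greenhouse warming: T_s − T_e = 59.26 K.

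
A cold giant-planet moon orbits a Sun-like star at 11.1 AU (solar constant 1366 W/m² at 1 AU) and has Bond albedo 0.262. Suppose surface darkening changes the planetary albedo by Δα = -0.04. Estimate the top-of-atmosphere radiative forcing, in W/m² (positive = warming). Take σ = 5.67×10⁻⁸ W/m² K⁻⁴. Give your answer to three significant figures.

By the inverse-square law, S = 1366/11.1² = 11.09 W/m².
TOA radiative forcing: ΔF = −S·Δα/4 = −11.09·(-0.04)/4 = 0.1109 W/m².

0.111 W/m²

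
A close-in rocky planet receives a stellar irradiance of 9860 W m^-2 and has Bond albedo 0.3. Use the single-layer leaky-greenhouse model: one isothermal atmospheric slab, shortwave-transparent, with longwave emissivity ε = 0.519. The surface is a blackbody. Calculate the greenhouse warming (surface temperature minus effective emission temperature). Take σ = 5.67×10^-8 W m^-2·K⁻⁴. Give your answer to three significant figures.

32.6 K

At the top of the atmosphere, σT_e⁴ = S(1−α)/4 = 1726 W m^-2, giving T_e = 417.7 K.
Surface balance with a leaky layer gives σT_s⁴ = σT_e⁴·2/(2−ε), so T_s = T_e·[2/(2−0.519)]^(1/4) = 450.2 K.
Greenhouse warming: T_s − T_e = 32.58 K.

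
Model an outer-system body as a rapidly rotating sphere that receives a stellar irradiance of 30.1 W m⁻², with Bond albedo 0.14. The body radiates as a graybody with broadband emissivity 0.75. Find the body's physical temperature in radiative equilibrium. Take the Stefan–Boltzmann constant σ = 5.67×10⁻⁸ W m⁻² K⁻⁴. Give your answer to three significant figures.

111 K

Averaging over the sphere, the absorbed flux is S(1−α)/4 = 6.471 W m⁻².
Radiative balance εσT⁴ = 6.471 gives T = [6.471/(0.75·σ)]^(1/4) = 111.1 K.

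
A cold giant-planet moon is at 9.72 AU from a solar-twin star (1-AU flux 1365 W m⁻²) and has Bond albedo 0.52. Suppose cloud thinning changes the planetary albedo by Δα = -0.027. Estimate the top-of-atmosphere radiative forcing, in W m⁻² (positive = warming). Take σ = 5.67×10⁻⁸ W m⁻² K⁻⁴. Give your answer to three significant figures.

Irradiance scales as 1/d², so S = 1365 W m⁻² × (1/9.72)² = 14.45 W m⁻².
The change in absorbed flux is Δ[S(1−α)/4] = −SΔα/4 = 0.09752 W m⁻².

0.0975 W m⁻²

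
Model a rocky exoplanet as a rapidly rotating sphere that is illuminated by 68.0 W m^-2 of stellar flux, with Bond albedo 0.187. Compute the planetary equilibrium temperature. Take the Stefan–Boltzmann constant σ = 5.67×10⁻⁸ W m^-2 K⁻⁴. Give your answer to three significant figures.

125 kelvin

Averaging over the sphere, the absorbed flux is S(1−α)/4 = 13.82 W m^-2.
Set σT⁴ = 13.82 → T = (13.82/σ)^(1/4) = 125.0 K.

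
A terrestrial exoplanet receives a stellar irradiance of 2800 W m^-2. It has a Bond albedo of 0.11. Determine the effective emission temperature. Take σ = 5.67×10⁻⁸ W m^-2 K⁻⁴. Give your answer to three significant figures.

324 K

Averaging over the sphere, the absorbed flux is S(1−α)/4 = 623.0 W m^-2.
Set σT⁴ = 623.0 → T = (623.0/σ)^(1/4) = 323.8 K.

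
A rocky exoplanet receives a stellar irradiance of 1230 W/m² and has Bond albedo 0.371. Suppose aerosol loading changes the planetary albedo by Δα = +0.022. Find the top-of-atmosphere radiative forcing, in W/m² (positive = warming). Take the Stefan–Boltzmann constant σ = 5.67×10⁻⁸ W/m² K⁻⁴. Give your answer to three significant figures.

-6.76 W/m²

ΔF = −(S/4)Δα = −(1230/4)×(+0.022) = -6.765 W/m².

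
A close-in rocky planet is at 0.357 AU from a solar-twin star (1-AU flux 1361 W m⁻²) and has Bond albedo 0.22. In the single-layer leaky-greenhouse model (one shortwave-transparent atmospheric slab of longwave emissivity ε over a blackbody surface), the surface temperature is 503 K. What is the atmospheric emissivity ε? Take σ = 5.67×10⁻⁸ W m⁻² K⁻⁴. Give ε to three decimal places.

0.853

Flux at the orbit: S = 1361/(0.357)² = 10680 W m⁻².
TOA balance gives T_e = 437.8 K.
Since (2−ε)/2 = (T_e/T_s)⁴ = 0.5737, ε = 0.8526.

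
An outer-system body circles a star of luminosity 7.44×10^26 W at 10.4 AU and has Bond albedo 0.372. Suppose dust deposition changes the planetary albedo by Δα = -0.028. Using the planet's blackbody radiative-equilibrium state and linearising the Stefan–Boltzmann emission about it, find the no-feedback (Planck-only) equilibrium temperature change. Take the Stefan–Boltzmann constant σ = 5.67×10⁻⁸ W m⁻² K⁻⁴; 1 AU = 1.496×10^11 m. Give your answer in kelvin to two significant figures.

1.0 kelvin

Orbital distance: d = 10.4 AU = 1.556×10^12 m.
Spreading L over a sphere of radius d: S = 7.44×10^26/(4π·1.56×10^12²) = 24.46 W m⁻².
The baseline emission temperature is T_e = 90.72 K.
ΔF = −(S/4)Δα = −(24.46/4)×(-0.028) = 0.1712 W m⁻².
Linearising σT⁴ gives d(σT⁴)/dT = 4σT_e³ = 0.1693 W m⁻² per K.
So ΔT₀ = 0.1712/0.1693 = 1.01 K.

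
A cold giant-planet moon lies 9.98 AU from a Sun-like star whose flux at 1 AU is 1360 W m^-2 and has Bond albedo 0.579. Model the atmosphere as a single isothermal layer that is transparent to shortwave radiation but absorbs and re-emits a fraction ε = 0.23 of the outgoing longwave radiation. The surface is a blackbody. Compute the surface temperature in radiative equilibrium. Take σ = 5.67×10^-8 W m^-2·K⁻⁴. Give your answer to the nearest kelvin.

73 K

Irradiance scales as 1/d², so S = 1360 W m^-2 × (1/9.98)² = 13.65 W m^-2.
Effective emission temperature (TOA balance): σT_e⁴ = S(1−α)/4 = 1.437 W m^-2 → T_e = 70.95 K.
The surface balance (absorbed SW + ε·downward IR = σT_s⁴) with T_a⁴ = T_s⁴/2 reduces to T_s = T_e·[2/(2−ε)]^¼ = 73.15 K.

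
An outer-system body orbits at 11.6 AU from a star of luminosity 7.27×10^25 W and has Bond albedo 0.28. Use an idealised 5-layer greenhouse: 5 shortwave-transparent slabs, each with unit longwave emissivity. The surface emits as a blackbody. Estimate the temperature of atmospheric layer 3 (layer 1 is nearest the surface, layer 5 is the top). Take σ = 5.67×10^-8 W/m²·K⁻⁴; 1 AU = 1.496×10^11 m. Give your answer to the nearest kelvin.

d = 11.6 × 1.496×10^11 m = 1.735×10^12 m.
Spreading L over a sphere of radius d: S = 7.27×10^25/(4π·1.74×10^12²) = 1.921 W/m².
The effective emission temperature is T_e = [S(1−α)/(4σ)]^¼ = 49.69 K.
Each opaque layer satisfies 2T_j⁴ = T_{j−1}⁴ + T_{j+1}⁴, giving T_k⁴ = (N+1−k)T_e⁴.
With k = 3: T_3 = (5+1−3)^¼·49.69 K = 65.40 K.

65 K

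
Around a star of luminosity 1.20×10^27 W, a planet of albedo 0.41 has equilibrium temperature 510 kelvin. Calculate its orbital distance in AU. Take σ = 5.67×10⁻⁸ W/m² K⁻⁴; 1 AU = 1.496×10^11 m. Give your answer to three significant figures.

0.405 AU

The flux needed for this T is 4σT⁴/(1−0.41) = 26010 W/m².
Then d = [L/(4πS)]^(1/2) = 6.060×10^10 m, i.e. 0.4051 AU.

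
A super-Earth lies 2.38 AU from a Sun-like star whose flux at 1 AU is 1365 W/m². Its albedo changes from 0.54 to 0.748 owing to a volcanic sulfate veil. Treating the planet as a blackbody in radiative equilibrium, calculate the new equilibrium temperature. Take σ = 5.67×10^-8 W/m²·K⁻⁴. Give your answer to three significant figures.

By the inverse-square law, S = 1365/2.38² = 241.0 W/m².
New equilibrium: T₂ = [(1−0.748)·241.0/(4σ)]^(1/4) = 127.9 K.

128 K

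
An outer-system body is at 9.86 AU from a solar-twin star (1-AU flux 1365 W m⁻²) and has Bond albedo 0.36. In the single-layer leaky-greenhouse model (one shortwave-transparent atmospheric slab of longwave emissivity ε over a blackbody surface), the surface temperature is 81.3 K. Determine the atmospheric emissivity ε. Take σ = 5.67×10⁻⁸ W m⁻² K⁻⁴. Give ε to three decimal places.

Irradiance scales as 1/d², so S = 1365 W m⁻² × (1/9.86)² = 14.04 W m⁻².
First, T_e = [14.04·(1−0.36)/(4σ)]^(1/4) = 79.34 K.
T_s⁴ = T_e⁴·2/(2−ε) → ε = 2 − 2(T_e/T_s)⁴ = 2 − 2·(79.34/81.3)⁴ = 0.1862.

0.186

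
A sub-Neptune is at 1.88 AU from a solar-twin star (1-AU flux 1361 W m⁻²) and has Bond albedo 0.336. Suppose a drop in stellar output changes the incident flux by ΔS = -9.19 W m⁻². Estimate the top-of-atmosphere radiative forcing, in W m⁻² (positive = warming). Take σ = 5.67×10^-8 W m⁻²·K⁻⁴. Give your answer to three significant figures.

By the inverse-square law, S = 1361/1.88² = 385.1 W m⁻².
Only a fraction (1−α) is absorbed and it's spread over 4πR², so ΔF = (1−α)ΔS/4 = -1.526 W m⁻².

-1.53 W m⁻²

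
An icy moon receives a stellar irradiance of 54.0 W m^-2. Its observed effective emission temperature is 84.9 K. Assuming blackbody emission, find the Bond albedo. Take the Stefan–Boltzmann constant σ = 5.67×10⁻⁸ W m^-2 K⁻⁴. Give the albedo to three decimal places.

Rearranging the radiative balance, α = 1 − 4σT⁴/S.
4σT⁴ = 4·5.67×10⁻⁸·(84.9)⁴ = 11.78 W m^-2.
Hence α = 1 − 11.78/54.00 = 0.7818.

0.782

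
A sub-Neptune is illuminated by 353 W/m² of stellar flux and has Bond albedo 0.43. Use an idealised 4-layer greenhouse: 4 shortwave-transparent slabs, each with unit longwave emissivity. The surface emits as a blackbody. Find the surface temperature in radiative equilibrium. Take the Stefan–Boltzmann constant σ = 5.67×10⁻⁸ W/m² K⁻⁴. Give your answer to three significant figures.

OLR = S(1−α)/4 = 50.30 W/m²; the top layer radiates at T_e = 172.6 K.
Layer-by-layer balance gives σT_s⁴ = (N+1)σT_e⁴, so T_s = 5^¼·172.6 = 258.1 K.

258 kelvin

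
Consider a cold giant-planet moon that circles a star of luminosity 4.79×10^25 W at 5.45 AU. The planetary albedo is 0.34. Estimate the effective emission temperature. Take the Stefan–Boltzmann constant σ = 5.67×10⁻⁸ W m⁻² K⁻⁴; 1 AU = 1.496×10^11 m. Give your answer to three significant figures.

63.9 K

Orbital distance: d = 5.45 AU = 8.153×10^11 m.
S = L/(4πd²) = 5.734 W m⁻².
The planet absorbs (1−α)S over its disc πR² and re-emits over 4πR², so the mean absorbed flux is (1−0.34)·5.734/4 = 0.9461 W m⁻².
Set σT⁴ = 0.9461 → T = (0.9461/σ)^(1/4) = 63.91 K.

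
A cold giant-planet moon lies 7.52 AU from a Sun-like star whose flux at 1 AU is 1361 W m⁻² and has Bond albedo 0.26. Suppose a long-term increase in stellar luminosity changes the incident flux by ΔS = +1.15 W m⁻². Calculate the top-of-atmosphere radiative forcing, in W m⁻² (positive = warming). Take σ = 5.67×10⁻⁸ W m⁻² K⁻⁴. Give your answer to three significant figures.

0.213 W m⁻²

Irradiance scales as 1/d², so S = 1361 W m⁻² × (1/7.52)² = 24.07 W m⁻².
TOA radiative forcing: ΔF = (1−α)ΔS/4 = 0.74·(+1.15)/4 = 0.2127 W m⁻².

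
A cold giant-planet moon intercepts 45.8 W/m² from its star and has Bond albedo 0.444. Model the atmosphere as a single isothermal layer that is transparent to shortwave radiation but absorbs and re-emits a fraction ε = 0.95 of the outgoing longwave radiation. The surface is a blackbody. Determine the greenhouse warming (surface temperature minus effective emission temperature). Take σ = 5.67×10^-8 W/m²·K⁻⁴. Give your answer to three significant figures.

Effective emission temperature (TOA balance): σT_e⁴ = S(1−α)/4 = 6.366 W/m² → T_e = 102.9 K.
The surface balance (absorbed SW + ε·downward IR = σT_s⁴) with T_a⁴ = T_s⁴/2 reduces to T_s = T_e·[2/(2−ε)]^¼ = 120.9 K.
T_s − T_e = 120.9 − 102.9 = 17.99 K.

18.0 K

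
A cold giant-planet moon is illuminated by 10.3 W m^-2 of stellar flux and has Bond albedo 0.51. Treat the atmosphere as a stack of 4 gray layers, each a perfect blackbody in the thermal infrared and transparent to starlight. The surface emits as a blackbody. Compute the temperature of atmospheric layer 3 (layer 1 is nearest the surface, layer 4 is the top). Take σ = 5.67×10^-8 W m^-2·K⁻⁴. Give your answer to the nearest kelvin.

82 K

The effective emission temperature is T_e = [S(1−α)/(4σ)]^¼ = 68.68 K.
Each opaque layer satisfies 2T_j⁴ = T_{j−1}⁴ + T_{j+1}⁴, giving T_k⁴ = (N+1−k)T_e⁴.
T_3 = (2)^(1/4)·68.68 = 81.68 K.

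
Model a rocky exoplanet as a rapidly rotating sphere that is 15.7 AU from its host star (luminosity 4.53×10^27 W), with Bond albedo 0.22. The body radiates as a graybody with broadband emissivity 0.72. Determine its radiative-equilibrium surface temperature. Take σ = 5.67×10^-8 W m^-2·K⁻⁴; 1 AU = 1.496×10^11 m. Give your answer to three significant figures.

133 K

Orbital distance: d = 15.7 AU = 2.349×10^12 m.
S = L/(4πd²) = 65.35 W m^-2.
The planet absorbs (1−α)S over its disc πR² and re-emits over 4πR², so the mean absorbed flux is (1−0.22)·65.35/4 = 12.74 W m^-2.
Radiative balance εσT⁴ = 12.74 gives T = [12.74/(0.72·σ)]^(1/4) = 132.9 K.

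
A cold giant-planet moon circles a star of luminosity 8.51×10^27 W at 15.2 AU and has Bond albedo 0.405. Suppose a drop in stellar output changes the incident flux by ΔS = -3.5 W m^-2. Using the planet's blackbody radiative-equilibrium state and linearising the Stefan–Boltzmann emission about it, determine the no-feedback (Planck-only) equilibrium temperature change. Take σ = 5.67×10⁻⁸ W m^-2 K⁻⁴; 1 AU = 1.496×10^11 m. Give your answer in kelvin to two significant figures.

Orbital distance: d = 15.2 AU = 2.274×10^12 m.
Flux at the orbit: S = L/(4πd²) = 8.51×10^27/(4π·(2.27×10^12)²) = 131.0 W m^-2.
The baseline emission temperature is T_e = 136.1 K.
TOA radiative forcing: ΔF = (1−α)ΔS/4 = 0.595·(-3.5)/4 = -0.5206 W m^-2.
Planck response: λ_P = 4σT_e³ = 4·5.67×10⁻⁸·(136.1)³ = 0.5724 W m^-2/K.
ΔT₀ = ΔF/λ_P = -0.5206/0.5724 = -0.910 K.

-0.91 K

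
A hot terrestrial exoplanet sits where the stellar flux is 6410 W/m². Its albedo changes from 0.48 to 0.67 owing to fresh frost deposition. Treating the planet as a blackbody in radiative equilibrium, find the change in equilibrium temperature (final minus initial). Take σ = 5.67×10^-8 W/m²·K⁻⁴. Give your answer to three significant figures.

-37.4 K

Initial: T₁ = [S(1−0.48)/(4σ)]^(1/4) = 348.2 K.
After:  T₂ = [6410·0.33/(4σ)]^(1/4) = 310.8 K.
Change: 310.8 − 348.2 = -37.42 K.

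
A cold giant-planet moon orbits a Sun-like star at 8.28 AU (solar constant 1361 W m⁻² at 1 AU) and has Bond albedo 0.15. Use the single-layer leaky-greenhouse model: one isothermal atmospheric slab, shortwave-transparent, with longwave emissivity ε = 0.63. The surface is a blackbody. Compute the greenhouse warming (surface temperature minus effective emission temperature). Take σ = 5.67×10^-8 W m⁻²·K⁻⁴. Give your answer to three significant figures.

9.21 kelvin

Irradiance scales as 1/d², so S = 1361 W m⁻² × (1/8.28)² = 19.85 W m⁻².
Effective emission temperature (TOA balance): σT_e⁴ = S(1−α)/4 = 4.218 W m⁻² → T_e = 92.87 K.
Surface balance with a leaky layer gives σT_s⁴ = σT_e⁴·2/(2−ε), so T_s = T_e·[2/(2−0.63)]^(1/4) = 102.1 K.
The atmosphere warms the surface by 9.213 K.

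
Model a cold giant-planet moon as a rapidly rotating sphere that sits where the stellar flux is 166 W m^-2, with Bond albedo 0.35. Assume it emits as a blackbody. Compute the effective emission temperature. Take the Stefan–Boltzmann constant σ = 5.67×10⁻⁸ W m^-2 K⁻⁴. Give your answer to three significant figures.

The planet absorbs (1−α)S over its disc πR² and re-emits over 4πR², so the mean absorbed flux is (1−0.35)·166.0/4 = 26.98 W m^-2.
Balancing against σT⁴: T = (26.98/5.67×10⁻⁸)^(1/4) = 147.7 K.

148 K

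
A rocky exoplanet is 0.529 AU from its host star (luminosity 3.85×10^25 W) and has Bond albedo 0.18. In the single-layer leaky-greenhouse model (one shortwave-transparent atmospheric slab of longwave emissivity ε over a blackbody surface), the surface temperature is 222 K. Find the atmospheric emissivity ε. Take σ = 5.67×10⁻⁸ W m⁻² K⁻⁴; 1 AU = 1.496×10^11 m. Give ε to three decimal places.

d = 0.529 × 1.496×10^11 m = 7.914×10^10 m.
S = L/(4πd²) = 489.2 W m⁻².
Effective temperature: T_e = [S(1−α)/(4σ)]^(1/4) = 205.1 K.
Inverting T_s⁴ = 2T_e⁴/(2−ε): (T_e/T_s)⁴ = 0.7282, so ε = 2(1 − 0.7282) = 0.5437.

0.544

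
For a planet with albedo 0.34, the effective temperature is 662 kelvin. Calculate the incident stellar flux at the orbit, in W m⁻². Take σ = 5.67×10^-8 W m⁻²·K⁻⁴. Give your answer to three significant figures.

66000 W m⁻²

From S(1−α)/4 = σT⁴: S = 4σT⁴/(1−α).
The emitted flux is σT⁴ = 10890 W m⁻².
So S = 4×10890/(1−0.34) = 66000 W m⁻².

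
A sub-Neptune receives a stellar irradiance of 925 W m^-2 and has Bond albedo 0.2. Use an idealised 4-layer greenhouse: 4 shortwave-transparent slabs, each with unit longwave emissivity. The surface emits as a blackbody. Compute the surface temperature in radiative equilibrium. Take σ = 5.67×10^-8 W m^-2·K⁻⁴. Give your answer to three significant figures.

Top-of-atmosphere balance: σT_e⁴ = S(1−α)/4 = 185.0 W m^-2 → T_e = 239.0 K.
Layer-by-layer balance gives σT_s⁴ = (N+1)σT_e⁴, so T_s = 5^¼·239.0 = 357.4 K.

357 K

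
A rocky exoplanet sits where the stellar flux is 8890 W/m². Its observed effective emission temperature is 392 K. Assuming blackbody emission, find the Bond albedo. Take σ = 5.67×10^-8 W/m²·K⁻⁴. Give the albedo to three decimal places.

0.398

Energy balance: S(1−α)/4 = σT⁴, so 1−α = 4σT⁴/S.
4σT⁴ = 4·5.67×10⁻⁸·(392)⁴ = 5355 W/m².
Hence α = 1 − 5355/8890 = 0.3976.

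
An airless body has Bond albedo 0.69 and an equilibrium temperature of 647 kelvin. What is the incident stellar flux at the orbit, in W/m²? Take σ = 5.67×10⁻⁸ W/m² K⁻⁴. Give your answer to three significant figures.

1.28×10^5 W/m²

From S(1−α)/4 = σT⁴: S = 4σT⁴/(1−α).
σT⁴ = 5.67×10⁻⁸·(647)⁴ = 9936 W/m².
So S = 4×9936/(1−0.69) = 1.282×10^5 W/m².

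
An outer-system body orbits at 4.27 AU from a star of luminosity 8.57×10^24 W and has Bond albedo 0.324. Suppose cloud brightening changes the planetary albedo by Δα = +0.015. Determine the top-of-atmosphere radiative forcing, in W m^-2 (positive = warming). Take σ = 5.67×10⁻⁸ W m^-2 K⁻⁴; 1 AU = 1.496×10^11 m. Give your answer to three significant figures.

d = 4.27 × 1.496×10^11 m = 6.388×10^11 m.
S = L/(4πd²) = 1.671 W m^-2.
TOA radiative forcing: ΔF = −S·Δα/4 = −1.671·(+0.015)/4 = -0.006267 W m^-2.

-0.00627 W m^-2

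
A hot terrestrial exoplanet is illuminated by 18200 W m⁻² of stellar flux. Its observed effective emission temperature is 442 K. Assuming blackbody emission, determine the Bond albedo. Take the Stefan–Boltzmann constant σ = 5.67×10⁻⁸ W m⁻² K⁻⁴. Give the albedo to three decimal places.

0.524

From σT⁴ = S(1−α)/4 we invert for α: 1−α = 4σT⁴/S.
σT⁴ = 2164 W m⁻², so 4σT⁴ = 8656 W m⁻².
1−α = 8656/18200 = 0.4756, so α = 0.5244.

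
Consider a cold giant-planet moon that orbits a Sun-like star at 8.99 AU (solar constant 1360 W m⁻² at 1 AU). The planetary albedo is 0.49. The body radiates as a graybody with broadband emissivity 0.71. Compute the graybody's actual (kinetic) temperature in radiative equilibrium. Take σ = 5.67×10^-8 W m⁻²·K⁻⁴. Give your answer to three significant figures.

85.4 K

By the inverse-square law, S = 1360/8.99² = 16.83 W m⁻².
Absorbed flux (global mean): S(1−α)/4 = 16.83·0.51/4 = 2.146 W m⁻².
Equating to εσT⁴ with ε = 0.71: T = (2.146/0.71σ)^(1/4) = 85.44 K.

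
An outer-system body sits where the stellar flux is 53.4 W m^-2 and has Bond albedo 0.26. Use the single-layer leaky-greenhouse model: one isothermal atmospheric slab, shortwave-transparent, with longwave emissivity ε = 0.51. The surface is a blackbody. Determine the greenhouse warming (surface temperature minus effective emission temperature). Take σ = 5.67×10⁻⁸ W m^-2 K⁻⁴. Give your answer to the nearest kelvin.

9 K

Effective emission temperature (TOA balance): σT_e⁴ = S(1−α)/4 = 9.879 W m^-2 → T_e = 114.9 K.
Surface balance with a leaky layer gives σT_s⁴ = σT_e⁴·2/(2−ε), so T_s = T_e·[2/(2−0.51)]^(1/4) = 123.7 K.
T_s − T_e = 123.7 − 114.9 = 8.774 K.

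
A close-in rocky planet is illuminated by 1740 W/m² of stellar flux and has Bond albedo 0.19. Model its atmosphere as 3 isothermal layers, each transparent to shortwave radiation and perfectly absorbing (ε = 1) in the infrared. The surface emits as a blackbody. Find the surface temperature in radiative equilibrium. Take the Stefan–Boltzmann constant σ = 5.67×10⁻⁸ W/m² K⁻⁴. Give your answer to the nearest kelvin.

The effective emission temperature is T_e = [S(1−α)/(4σ)]^¼ = 280.8 K.
With N = 3 opaque layers, T_s = (N+1)^(1/4)·T_e = 4^(1/4)·280.8 = 397.1 K.

397 kelvin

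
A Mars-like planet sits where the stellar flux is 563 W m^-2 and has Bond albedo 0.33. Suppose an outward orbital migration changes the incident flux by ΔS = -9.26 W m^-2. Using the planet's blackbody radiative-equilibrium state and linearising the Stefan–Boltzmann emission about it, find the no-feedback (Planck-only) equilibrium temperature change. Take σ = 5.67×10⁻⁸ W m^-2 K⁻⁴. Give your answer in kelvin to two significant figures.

-0.83 K

Reference equilibrium: T_e = [S(1−α)/(4σ)]^(1/4) = 201.9 K.
ΔF = Δ[S(1−α)]/4 = (1−0.33)·-9.26/4 = -1.551 W m^-2.
The Planck feedback parameter is 4σT_e³ = 1.868 W m^-2/K.
So ΔT₀ = -1.551/1.868 = -0.830 K.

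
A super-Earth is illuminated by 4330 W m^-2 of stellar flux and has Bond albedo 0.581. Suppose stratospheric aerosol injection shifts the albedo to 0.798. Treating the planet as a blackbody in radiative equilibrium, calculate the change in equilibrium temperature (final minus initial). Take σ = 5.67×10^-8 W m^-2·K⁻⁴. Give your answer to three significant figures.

Initial: T₁ = [S(1−0.581)/(4σ)]^(1/4) = 299.1 K.
After:  T₂ = [4330·0.202/(4σ)]^(1/4) = 249.2 K.
Change: 249.2 − 299.1 = -49.86 K.

-49.9 K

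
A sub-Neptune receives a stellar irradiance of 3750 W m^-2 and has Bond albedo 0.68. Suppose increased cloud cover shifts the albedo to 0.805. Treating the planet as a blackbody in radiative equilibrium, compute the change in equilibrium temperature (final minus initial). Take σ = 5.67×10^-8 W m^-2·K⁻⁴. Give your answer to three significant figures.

Before: T₁ = [3750·0.32/(4σ)]^(1/4) = 269.7 K.
Final:   T₂ = [S(1−0.805)/(4σ)]^(1/4) = 238.3 K.
ΔT = T₂ − T₁ = -31.41 K.

-31.4 kelvin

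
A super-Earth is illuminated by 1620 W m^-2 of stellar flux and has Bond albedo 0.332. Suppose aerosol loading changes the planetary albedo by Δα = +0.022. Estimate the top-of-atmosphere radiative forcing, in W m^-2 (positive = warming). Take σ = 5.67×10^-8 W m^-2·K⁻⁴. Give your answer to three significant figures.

-8.91 W m^-2

ΔF = −(S/4)Δα = −(1620/4)×(+0.022) = -8.910 W m^-2.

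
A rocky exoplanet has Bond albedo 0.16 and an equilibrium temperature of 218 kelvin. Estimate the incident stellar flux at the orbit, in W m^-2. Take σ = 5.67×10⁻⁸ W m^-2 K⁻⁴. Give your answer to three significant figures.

From S(1−α)/4 = σT⁴: S = 4σT⁴/(1−α).
The emitted flux is σT⁴ = 128.1 W m^-2.
So S = 4×128.1/(1−0.16) = 609.8 W m^-2.

610 W m^-2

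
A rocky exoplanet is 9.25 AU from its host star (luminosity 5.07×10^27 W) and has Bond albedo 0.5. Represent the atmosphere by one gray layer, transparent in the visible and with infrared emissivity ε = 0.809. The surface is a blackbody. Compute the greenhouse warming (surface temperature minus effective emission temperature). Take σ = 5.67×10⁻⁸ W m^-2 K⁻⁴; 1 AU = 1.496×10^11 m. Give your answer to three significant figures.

Orbital distance: d = 9.25 AU = 1.384×10^12 m.
Flux at the orbit: S = L/(4πd²) = 5.07×10^27/(4π·(1.38×10^12)²) = 210.7 W m^-2.
At the top of the atmosphere, σT_e⁴ = S(1−α)/4 = 26.34 W m^-2, giving T_e = 146.8 K.
For a single slab of emissivity ε, T_s⁴ = 2T_e⁴/(2−ε); thus T_s = 146.8·(1.679)^(1/4) = 167.1 K.
T_s − T_e = 167.1 − 146.8 = 20.31 K.

20.3 K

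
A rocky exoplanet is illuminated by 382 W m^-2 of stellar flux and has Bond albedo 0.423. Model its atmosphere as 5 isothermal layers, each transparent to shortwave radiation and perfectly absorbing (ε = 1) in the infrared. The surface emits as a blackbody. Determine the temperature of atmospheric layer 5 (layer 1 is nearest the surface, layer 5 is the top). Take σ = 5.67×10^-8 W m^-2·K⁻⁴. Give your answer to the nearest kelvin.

177 K

Top-of-atmosphere balance: σT_e⁴ = S(1−α)/4 = 55.10 W m^-2 → T_e = 176.6 K.
In the N-layer model, layer k (counted from the surface) has T_k = (N+1−k)^(1/4)·T_e.
T_5 = (1)^(1/4)·176.6 = 176.6 K.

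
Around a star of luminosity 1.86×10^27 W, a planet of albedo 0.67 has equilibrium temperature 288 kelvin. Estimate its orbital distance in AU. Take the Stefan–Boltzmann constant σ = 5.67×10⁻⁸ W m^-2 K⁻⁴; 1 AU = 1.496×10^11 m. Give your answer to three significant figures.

1.18 AU

The flux needed for this T is 4σT⁴/(1−0.67) = 4728 W m^-2.
Then d = [L/(4πS)]^(1/2) = 1.769×10^11 m, i.e. 1.183 AU.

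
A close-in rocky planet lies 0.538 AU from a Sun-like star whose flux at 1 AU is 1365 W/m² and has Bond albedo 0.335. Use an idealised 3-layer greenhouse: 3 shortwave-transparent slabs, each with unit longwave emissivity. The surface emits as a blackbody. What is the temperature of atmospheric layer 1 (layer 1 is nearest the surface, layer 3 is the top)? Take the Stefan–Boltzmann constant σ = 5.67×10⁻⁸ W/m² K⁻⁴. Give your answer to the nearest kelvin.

451 K

Irradiance scales as 1/d², so S = 1365 W/m² × (1/0.538)² = 4716 W/m².
The effective emission temperature is T_e = [S(1−α)/(4σ)]^¼ = 342.9 K.
Each opaque layer satisfies 2T_j⁴ = T_{j−1}⁴ + T_{j+1}⁴, giving T_k⁴ = (N+1−k)T_e⁴.
T_1 = (3)^(1/4)·342.9 = 451.3 K.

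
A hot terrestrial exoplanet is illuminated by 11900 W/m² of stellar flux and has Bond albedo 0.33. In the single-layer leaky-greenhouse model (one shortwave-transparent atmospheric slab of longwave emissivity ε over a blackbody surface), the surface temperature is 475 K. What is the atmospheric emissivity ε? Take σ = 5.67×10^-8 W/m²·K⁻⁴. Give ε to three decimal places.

0.619

First, T_e = [11900·(1−0.33)/(4σ)]^(1/4) = 433.0 K.
Inverting T_s⁴ = 2T_e⁴/(2−ε): (T_e/T_s)⁴ = 0.6906, so ε = 2(1 − 0.6906) = 0.6189.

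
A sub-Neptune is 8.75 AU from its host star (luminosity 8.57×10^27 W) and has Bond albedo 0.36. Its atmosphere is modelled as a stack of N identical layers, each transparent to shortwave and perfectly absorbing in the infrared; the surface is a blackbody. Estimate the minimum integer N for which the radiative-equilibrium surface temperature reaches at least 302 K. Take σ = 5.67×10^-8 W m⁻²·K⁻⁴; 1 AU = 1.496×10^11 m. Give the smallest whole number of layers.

Orbital distance: d = 8.75 AU = 1.309×10^12 m.
Spreading L over a sphere of radius d: S = 8.57×10^27/(4π·1.31×10^12²) = 398.0 W m⁻².
The effective emission temperature is T_e = [S(1−α)/(4σ)]^¼ = 183.1 K.
T_s = (N+1)^(1/4)·T_e ≥ 302 K requires N+1 ≥ (T_s/T_e)⁴ = (302/183.1)⁴ = 7.406.
So N ≥ 6.406; the smallest integer is N = 7.

7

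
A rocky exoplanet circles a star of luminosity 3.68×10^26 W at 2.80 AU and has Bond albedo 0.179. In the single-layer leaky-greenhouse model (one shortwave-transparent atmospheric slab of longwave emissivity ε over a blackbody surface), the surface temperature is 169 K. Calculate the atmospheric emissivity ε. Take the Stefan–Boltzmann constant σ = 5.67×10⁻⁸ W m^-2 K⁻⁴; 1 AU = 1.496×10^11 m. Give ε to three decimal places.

0.519

d = 2.80 × 1.496×10^11 m = 4.189×10^11 m.
Flux at the orbit: S = L/(4πd²) = 3.68×10^26/(4π·(4.19×10^11)²) = 166.9 W m^-2.
First, T_e = [166.9·(1−0.179)/(4σ)]^(1/4) = 156.8 K.
Since (2−ε)/2 = (T_e/T_s)⁴ = 0.7406, ε = 0.5187.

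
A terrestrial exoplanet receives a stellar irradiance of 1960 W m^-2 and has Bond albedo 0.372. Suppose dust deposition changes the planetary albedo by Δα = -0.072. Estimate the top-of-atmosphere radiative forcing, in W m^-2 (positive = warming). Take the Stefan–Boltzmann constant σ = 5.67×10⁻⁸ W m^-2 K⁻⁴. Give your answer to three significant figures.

35.3 W m^-2

TOA radiative forcing: ΔF = −S·Δα/4 = −1960·(-0.072)/4 = 35.28 W m^-2.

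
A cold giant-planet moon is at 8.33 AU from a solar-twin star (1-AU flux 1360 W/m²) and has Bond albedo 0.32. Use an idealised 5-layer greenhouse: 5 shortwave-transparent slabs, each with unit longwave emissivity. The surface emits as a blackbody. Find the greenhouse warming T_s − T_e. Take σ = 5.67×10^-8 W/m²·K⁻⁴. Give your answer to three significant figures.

Irradiance scales as 1/d², so S = 1360 W/m² × (1/8.33)² = 19.60 W/m².
Top-of-atmosphere balance: σT_e⁴ = S(1−α)/4 = 3.332 W/m² → T_e = 87.55 K.
Surface: T_s = (6)^¼·T_e = 137.0 K.
Warming: T_s − T_e = 49.48 K.

49.5 kelvin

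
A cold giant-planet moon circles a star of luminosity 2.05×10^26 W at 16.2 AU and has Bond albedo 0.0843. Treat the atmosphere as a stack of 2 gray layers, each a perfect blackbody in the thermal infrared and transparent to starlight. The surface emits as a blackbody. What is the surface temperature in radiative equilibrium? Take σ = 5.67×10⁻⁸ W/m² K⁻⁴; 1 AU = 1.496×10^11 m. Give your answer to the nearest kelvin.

Orbital distance: d = 16.2 AU = 2.424×10^12 m.
Flux at the orbit: S = L/(4πd²) = 2.05×10^26/(4π·(2.42×10^12)²) = 2.777 W/m².
OLR = S(1−α)/4 = 0.6358 W/m²; the top layer radiates at T_e = 57.87 K.
For an N-layer opaque stack, T_s⁴ = (N+1)T_e⁴, hence T_s = (3)^(1/4)×57.87 K = 76.16 K.

76 K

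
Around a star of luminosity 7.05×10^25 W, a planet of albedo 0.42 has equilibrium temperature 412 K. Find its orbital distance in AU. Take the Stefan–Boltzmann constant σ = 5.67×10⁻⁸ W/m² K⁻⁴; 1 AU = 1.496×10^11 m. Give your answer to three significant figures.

0.149 AU

Energy balance gives S = 4σT⁴/(1−α) = 11270 W/m².
From L = 4πd²S, d = √(7.05×10^25/(4π·11270)) = 2.231×10^10 m = 0.1492 AU.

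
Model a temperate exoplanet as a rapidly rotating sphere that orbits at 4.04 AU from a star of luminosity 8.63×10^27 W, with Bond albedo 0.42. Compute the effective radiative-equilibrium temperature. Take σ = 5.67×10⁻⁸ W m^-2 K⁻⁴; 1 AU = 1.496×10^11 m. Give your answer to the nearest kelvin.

Orbital distance: d = 4.04 AU = 6.044×10^11 m.
Spreading L over a sphere of radius d: S = 8.63×10^27/(4π·6.04×10^11²) = 1880 W m^-2.
Absorbed flux (global mean): S(1−α)/4 = 1880·0.58/4 = 272.6 W m^-2.
Set σT⁴ = 272.6 → T = (272.6/σ)^(1/4) = 263.3 K.

263 K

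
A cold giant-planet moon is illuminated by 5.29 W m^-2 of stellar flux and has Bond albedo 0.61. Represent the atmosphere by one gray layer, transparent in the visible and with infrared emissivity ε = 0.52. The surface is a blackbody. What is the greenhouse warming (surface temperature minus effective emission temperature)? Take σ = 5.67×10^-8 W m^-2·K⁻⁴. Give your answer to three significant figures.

At the top of the atmosphere, σT_e⁴ = S(1−α)/4 = 0.5158 W m^-2, giving T_e = 54.92 K.
For a single slab of emissivity ε, T_s⁴ = 2T_e⁴/(2−ε); thus T_s = 54.92·(1.351)^(1/4) = 59.21 K.
Greenhouse warming: T_s − T_e = 4.294 K.

4.29 K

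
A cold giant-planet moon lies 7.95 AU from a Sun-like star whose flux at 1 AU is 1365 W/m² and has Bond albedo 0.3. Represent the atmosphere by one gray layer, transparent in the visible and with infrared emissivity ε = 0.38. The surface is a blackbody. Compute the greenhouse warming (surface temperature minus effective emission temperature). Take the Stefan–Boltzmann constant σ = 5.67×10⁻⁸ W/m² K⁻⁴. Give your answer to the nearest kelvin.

By the inverse-square law, S = 1365/7.95² = 21.60 W/m².
Effective emission temperature (TOA balance): σT_e⁴ = S(1−α)/4 = 3.780 W/m² → T_e = 90.36 K.
Surface balance with a leaky layer gives σT_s⁴ = σT_e⁴·2/(2−ε), so T_s = T_e·[2/(2−0.38)]^(1/4) = 95.24 K.
The atmosphere warms the surface by 4.888 K.

5 kelvin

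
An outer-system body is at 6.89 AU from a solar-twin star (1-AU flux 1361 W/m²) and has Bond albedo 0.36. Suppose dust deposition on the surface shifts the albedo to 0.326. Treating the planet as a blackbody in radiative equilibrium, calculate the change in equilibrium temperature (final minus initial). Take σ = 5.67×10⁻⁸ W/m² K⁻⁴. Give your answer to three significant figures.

Flux at the orbit: S = 1361/(6.89)² = 28.67 W/m².
With α = 0.36, T₁ = 94.84 K.
After:  T₂ = [28.67·0.674/(4σ)]^(1/4) = 96.07 K.
ΔT = T₂ − T₁ = 1.235 K.

1.24 kelvin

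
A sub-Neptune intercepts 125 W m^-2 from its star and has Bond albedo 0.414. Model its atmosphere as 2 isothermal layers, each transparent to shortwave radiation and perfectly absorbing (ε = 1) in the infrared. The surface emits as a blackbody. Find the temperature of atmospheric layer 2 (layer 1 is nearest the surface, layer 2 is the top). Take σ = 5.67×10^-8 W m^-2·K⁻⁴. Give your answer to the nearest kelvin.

134 K

Top-of-atmosphere balance: σT_e⁴ = S(1−α)/4 = 18.31 W m^-2 → T_e = 134.1 K.
Each opaque layer satisfies 2T_j⁴ = T_{j−1}⁴ + T_{j+1}⁴, giving T_k⁴ = (N+1−k)T_e⁴.
T_2 = (1)^(1/4)·134.1 = 134.1 K.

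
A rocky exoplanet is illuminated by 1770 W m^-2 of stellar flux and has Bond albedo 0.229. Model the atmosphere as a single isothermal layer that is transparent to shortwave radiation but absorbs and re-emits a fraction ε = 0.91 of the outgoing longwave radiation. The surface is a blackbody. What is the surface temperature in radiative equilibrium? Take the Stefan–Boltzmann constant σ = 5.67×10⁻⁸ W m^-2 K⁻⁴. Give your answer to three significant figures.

324 kelvin

The planet radiates to space at T_e = [S(1−α)/(4σ)]^(1/4) = 278.5 K.
The surface balance (absorbed SW + ε·downward IR = σT_s⁴) with T_a⁴ = T_s⁴/2 reduces to T_s = T_e·[2/(2−ε)]^¼ = 324.2 K.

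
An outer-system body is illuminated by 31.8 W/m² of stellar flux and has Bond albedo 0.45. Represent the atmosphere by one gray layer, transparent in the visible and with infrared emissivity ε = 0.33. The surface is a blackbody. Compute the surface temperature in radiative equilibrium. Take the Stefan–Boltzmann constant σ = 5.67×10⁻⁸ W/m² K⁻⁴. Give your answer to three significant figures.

Effective emission temperature (TOA balance): σT_e⁴ = S(1−α)/4 = 4.373 W/m² → T_e = 93.71 K.
Surface balance with a leaky layer gives σT_s⁴ = σT_e⁴·2/(2−ε), so T_s = T_e·[2/(2−0.33)]^(1/4) = 98.03 K.

98.0 K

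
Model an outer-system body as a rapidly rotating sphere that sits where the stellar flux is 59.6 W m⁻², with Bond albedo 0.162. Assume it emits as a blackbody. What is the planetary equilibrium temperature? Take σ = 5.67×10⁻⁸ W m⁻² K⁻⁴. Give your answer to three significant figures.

Absorbed flux (global mean): S(1−α)/4 = 59.60·0.838/4 = 12.49 W m⁻².
In equilibrium σT⁴ equals this, so T = 121.8 K.

122 K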